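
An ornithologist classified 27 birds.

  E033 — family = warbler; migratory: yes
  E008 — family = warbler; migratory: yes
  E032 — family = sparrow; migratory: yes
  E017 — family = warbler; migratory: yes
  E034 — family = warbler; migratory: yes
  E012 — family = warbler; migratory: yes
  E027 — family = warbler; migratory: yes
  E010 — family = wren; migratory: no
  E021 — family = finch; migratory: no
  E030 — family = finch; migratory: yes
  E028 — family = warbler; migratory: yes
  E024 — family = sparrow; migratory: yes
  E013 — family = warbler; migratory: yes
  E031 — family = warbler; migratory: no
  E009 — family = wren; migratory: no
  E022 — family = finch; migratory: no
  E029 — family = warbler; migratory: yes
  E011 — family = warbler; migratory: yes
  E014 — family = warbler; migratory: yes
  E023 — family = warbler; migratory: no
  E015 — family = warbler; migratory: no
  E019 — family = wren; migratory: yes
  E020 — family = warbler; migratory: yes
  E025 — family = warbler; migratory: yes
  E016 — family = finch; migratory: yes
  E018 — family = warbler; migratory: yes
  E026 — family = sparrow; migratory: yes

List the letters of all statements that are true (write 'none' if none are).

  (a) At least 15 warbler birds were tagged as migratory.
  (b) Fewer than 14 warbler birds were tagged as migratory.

none

|A| = 17, |A ∩ B| = 14, |A ∖ B| = 3.
(a) |A ∩ B| ≥ 15: fails.
(b) |A ∩ B| < 14: fails.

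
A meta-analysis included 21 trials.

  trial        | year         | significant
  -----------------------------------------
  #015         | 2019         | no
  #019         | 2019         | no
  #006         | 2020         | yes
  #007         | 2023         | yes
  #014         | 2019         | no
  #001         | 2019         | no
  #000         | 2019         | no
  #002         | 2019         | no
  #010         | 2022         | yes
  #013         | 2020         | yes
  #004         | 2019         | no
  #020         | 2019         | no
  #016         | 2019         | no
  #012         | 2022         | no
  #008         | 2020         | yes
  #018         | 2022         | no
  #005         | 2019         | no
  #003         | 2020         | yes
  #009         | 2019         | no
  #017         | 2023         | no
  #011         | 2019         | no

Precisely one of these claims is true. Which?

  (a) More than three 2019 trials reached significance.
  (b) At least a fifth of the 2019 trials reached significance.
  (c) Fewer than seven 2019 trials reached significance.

|A| = 12, |A ∩ B| = 0, |A ∖ B| = 12.
(a) requires |A ∩ B| > 3: false.
(b) requires |A ∩ B| / |A| ≥ 1/5: false.
(c) requires |A ∩ B| < 7: true.

(c)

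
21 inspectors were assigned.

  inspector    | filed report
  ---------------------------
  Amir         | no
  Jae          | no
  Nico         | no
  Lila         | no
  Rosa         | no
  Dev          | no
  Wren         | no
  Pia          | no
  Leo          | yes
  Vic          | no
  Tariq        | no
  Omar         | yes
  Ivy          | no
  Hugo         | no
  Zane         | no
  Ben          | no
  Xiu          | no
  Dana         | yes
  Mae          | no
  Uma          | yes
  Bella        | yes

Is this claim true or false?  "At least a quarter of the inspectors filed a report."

'At least a quarter of the inspectors filed a report' holds iff |A ∩ B| / |A| ≥ 1/4.
|A| = 21, |A ∩ B| = 5, |A ∖ B| = 16.
|A ∩ B|/|A| = 5/21, so the statement is false.

False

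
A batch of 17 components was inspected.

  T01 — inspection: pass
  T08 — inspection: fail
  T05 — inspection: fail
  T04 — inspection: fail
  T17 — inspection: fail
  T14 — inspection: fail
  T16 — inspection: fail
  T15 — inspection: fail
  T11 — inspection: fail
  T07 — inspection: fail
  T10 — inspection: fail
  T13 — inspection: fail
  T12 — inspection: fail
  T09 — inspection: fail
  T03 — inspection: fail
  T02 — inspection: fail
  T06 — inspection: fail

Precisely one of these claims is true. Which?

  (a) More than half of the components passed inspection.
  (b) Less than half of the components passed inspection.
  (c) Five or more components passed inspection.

|A| = 17, |A ∩ B| = 1, |A ∖ B| = 16.
(a) requires |A ∩ B| > |A ∖ B|: false.
(b) requires |A ∩ B| < |A ∖ B|: true.
(c) requires |A ∩ B| ≥ 5: false.

(b)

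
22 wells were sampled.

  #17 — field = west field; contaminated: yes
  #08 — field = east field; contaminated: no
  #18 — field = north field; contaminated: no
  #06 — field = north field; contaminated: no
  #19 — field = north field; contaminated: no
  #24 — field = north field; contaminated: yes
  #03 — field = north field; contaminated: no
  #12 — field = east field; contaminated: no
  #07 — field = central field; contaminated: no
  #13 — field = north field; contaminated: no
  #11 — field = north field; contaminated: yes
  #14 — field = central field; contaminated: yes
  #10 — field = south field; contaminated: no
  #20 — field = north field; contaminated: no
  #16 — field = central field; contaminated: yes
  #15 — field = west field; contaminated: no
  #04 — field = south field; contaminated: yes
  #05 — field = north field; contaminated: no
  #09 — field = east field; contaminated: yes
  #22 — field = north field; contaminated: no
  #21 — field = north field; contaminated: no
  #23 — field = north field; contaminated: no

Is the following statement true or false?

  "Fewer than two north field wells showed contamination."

The determiner here denotes the relation: |A ∩ B| < 2.
A (the restrictor) = {#18, #06, #19, #24, #03, #13, #11, #20, #05, #22, #21, #23}, |A| = 12.
A ∩ B = {#24, #11}, so |A ∩ B| = 2.
|A ∩ B| = 2, so the statement is false.

False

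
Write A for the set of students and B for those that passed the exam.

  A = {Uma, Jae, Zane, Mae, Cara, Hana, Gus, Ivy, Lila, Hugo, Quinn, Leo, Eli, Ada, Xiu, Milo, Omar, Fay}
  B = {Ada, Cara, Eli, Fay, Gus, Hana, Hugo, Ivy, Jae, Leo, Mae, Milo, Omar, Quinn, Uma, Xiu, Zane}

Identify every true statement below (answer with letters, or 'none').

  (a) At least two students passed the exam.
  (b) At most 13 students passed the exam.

|A| = 18, |A ∩ B| = 17, |A ∖ B| = 1.
(a) |A ∩ B| ≥ 2: holds.
(b) |A ∩ B| ≤ 13: fails.

(a)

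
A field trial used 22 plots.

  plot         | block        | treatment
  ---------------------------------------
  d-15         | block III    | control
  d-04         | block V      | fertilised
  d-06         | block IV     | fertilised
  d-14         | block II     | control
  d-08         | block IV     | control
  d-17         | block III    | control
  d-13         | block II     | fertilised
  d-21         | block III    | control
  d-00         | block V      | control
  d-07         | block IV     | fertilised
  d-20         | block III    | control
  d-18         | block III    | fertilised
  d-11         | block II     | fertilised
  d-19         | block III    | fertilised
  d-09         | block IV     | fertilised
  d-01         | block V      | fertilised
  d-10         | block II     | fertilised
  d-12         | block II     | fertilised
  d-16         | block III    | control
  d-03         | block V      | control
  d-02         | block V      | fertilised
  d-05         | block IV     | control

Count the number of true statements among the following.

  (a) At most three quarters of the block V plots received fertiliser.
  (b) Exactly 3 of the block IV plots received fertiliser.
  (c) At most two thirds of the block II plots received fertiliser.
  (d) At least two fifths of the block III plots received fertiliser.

(a) block V: |A| = 5, |A ∩ B| = 3; needs |A ∩ B| / |A| ≤ 3/4 — true.
(b) block IV: |A| = 5, |A ∩ B| = 3; needs |A ∩ B| = 3 — true.
(c) block II: |A| = 5, |A ∩ B| = 4; needs |A ∩ B| / |A| ≤ 2/3 — false.
(d) block III: |A| = 7, |A ∩ B| = 2; needs |A ∩ B| / |A| ≥ 2/5 — false.

2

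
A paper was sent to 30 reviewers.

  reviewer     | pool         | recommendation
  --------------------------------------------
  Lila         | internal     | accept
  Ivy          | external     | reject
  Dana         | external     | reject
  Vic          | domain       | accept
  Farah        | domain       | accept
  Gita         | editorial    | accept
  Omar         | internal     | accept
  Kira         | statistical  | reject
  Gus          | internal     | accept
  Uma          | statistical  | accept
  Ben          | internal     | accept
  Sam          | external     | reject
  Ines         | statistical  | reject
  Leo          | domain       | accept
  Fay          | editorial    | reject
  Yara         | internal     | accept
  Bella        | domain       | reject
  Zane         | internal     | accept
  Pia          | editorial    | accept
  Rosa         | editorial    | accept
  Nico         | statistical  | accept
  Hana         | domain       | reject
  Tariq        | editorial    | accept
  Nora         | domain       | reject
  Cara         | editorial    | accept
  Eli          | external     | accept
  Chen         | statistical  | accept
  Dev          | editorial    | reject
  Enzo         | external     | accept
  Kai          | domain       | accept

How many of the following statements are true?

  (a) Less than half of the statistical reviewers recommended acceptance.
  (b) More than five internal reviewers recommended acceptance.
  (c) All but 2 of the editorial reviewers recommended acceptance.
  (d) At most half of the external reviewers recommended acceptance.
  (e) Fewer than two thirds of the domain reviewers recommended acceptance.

(a) statistical: |A| = 5, |A ∩ B| = 3; needs |A ∩ B| < |A ∖ B| — false.
(b) internal: |A| = 6, |A ∩ B| = 6; needs |A ∩ B| > 5 — true.
(c) editorial: |A| = 7, |A ∩ B| = 5; needs |A ∖ B| = 2 — true.
(d) external: |A| = 5, |A ∩ B| = 2; needs |A ∩ B| ≤ |A ∖ B| — true.
(e) domain: |A| = 7, |A ∩ B| = 4; needs |A ∩ B| / |A| < 2/3 — true.

4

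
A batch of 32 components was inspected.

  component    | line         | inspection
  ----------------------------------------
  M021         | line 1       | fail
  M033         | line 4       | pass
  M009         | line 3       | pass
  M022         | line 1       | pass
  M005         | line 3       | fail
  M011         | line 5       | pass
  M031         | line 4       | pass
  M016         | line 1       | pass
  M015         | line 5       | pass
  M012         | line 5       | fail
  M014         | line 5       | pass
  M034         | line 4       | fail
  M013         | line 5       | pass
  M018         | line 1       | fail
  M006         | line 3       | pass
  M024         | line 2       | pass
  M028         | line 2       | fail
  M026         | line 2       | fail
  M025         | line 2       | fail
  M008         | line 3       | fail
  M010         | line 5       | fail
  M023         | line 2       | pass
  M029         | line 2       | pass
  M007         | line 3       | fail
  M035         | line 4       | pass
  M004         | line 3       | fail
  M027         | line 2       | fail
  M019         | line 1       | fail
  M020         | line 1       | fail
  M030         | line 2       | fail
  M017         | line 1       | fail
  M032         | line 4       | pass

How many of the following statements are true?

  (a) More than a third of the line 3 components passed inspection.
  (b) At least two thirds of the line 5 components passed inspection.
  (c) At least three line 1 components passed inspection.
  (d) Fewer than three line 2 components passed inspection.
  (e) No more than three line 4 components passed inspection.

1

(a) line 3: |A| = 6, |A ∩ B| = 2; needs |A ∩ B| / |A| > 1/3 — false.
(b) line 5: |A| = 6, |A ∩ B| = 4; needs |A ∩ B| / |A| ≥ 2/3 — true.
(c) line 1: |A| = 7, |A ∩ B| = 2; needs |A ∩ B| ≥ 3 — false.
(d) line 2: |A| = 8, |A ∩ B| = 3; needs |A ∩ B| < 3 — false.
(e) line 4: |A| = 5, |A ∩ B| = 4; needs |A ∩ B| ≤ 3 — false.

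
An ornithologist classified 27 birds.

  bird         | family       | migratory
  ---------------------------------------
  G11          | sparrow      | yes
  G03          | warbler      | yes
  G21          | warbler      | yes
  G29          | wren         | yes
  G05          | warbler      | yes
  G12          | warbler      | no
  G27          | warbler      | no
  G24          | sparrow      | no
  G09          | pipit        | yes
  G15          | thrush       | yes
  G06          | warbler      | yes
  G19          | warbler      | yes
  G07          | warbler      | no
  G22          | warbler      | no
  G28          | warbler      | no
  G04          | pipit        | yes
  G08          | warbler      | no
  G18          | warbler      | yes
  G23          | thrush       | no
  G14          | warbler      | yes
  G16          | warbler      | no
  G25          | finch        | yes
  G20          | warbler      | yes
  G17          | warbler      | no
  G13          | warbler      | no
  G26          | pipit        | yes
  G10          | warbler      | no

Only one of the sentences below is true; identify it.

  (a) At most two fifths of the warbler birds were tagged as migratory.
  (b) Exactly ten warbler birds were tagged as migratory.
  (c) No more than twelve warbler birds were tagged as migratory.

|A| = 18, |A ∩ B| = 8, |A ∖ B| = 10.
(a) requires |A ∩ B| / |A| ≤ 2/5: false.
(b) requires |A ∩ B| = 10: false.
(c) requires |A ∩ B| ≤ 12: true.

(c)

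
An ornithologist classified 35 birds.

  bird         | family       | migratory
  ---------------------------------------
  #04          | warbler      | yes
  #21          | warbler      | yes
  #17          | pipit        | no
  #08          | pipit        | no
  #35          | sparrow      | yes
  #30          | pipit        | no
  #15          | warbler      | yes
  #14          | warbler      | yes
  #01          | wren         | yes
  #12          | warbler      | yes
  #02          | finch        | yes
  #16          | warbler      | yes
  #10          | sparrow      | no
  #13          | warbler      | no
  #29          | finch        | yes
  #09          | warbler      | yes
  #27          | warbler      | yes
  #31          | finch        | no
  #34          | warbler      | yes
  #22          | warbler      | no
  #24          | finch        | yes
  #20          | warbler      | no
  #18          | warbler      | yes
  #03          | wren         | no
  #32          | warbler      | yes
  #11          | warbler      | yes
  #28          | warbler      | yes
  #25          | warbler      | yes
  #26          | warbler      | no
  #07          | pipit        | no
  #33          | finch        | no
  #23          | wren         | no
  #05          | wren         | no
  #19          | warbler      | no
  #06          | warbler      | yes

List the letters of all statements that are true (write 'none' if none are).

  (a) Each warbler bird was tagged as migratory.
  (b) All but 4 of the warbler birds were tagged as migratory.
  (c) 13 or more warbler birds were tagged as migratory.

(c)

|A| = 20, |A ∩ B| = 15, |A ∖ B| = 5.
(a) A ⊆ B, i.e. every element of A is in B (|A ∖ B| = 0): fails.
(b) |A ∖ B| = 4: fails.
(c) |A ∩ B| ≥ 13: holds.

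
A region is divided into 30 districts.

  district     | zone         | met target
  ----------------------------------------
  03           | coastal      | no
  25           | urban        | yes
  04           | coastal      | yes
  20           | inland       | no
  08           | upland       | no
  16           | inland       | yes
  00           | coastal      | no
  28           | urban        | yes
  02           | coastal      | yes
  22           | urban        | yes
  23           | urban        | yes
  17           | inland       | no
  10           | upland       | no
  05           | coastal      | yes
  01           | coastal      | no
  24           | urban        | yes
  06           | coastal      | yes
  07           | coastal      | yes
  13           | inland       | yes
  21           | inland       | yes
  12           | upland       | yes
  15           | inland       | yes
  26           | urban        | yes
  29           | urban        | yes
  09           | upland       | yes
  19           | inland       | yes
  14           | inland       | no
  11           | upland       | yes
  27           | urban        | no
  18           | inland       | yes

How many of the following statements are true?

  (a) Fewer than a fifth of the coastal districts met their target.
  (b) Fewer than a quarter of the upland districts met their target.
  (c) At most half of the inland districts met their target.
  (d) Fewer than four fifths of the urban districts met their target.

(a) coastal: |A| = 8, |A ∩ B| = 5; needs |A ∩ B| / |A| < 1/5 — false.
(b) upland: |A| = 5, |A ∩ B| = 3; needs |A ∩ B| / |A| < 1/4 — false.
(c) inland: |A| = 9, |A ∩ B| = 6; needs |A ∩ B| ≤ |A ∖ B| — false.
(d) urban: |A| = 8, |A ∩ B| = 7; needs |A ∩ B| / |A| < 4/5 — false.

0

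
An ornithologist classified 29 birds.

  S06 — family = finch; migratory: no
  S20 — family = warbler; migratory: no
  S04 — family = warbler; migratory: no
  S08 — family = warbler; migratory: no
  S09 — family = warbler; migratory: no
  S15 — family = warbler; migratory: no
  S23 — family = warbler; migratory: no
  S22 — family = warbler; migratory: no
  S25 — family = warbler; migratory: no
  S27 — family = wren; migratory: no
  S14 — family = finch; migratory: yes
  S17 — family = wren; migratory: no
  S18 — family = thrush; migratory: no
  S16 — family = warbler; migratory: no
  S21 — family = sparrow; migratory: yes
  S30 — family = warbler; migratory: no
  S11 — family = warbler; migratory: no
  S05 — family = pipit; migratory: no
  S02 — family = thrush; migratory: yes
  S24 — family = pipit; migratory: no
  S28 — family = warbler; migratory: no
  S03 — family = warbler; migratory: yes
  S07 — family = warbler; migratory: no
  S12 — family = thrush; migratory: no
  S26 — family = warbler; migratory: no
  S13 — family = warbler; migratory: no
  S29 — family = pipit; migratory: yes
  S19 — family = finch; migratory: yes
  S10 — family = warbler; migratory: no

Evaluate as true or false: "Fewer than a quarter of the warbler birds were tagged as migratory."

True

Truth condition: |A ∩ B| / |A| < 1/4.
|A| = 17, |A ∩ B| = 1, |A ∖ B| = 16.
|A ∩ B|/|A| = 1/17, so the statement is true.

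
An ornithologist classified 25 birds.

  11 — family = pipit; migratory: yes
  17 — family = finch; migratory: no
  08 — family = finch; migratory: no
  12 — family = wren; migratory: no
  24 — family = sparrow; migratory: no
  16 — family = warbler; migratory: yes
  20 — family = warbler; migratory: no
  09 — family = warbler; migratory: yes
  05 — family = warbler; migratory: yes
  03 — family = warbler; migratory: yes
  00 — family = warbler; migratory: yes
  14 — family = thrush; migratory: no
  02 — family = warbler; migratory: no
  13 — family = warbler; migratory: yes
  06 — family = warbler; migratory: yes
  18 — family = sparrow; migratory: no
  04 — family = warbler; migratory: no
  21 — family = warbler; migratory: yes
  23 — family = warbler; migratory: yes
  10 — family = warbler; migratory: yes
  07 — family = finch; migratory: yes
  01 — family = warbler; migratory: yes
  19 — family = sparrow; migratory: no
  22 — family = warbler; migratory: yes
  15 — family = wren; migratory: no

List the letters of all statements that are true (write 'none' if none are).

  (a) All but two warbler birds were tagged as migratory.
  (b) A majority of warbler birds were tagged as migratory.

|A| = 15, |A ∩ B| = 12, |A ∖ B| = 3.
(a) |A ∖ B| = 2: fails.
(b) |A ∩ B| > |A ∖ B|: holds.

(b)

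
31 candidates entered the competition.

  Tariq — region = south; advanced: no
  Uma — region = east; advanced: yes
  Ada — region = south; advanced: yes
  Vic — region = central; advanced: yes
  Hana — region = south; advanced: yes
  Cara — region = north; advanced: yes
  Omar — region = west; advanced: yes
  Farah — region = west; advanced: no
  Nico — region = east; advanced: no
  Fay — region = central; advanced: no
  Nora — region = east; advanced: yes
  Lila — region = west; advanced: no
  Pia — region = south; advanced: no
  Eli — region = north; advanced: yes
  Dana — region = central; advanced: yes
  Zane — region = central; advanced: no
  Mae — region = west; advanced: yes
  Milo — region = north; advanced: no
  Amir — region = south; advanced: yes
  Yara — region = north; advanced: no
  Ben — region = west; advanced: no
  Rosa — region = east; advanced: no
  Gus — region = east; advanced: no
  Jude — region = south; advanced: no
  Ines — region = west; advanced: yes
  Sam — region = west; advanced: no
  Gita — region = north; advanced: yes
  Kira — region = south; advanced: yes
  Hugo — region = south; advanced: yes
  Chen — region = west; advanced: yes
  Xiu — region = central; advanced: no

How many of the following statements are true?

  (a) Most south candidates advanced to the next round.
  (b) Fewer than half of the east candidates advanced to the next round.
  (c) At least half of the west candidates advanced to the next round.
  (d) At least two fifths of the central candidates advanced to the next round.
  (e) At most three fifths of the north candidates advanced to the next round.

5

(a) south: |A| = 8, |A ∩ B| = 5; needs |A ∩ B| > |A ∖ B| — true.
(b) east: |A| = 5, |A ∩ B| = 2; needs |A ∩ B| < |A ∖ B| — true.
(c) west: |A| = 8, |A ∩ B| = 4; needs |A ∩ B| ≥ |A ∖ B| — true.
(d) central: |A| = 5, |A ∩ B| = 2; needs |A ∩ B| / |A| ≥ 2/5 — true.
(e) north: |A| = 5, |A ∩ B| = 3; needs |A ∩ B| / |A| ≤ 3/5 — true.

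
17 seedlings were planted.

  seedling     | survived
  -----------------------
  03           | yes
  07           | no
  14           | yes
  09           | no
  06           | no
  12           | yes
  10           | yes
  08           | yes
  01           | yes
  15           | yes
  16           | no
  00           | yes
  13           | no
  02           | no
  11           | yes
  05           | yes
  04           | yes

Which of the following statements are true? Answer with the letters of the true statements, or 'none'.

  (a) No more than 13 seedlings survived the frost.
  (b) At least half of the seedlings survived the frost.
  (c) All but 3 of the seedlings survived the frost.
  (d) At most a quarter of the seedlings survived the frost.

(a), (b)

|A| = 17, |A ∩ B| = 11, |A ∖ B| = 6.
(a) |A ∩ B| ≤ 13: holds.
(b) |A ∩ B| ≥ |A ∖ B|: holds.
(c) |A ∖ B| = 3: fails.
(d) |A ∩ B| / |A| ≤ 1/4: fails.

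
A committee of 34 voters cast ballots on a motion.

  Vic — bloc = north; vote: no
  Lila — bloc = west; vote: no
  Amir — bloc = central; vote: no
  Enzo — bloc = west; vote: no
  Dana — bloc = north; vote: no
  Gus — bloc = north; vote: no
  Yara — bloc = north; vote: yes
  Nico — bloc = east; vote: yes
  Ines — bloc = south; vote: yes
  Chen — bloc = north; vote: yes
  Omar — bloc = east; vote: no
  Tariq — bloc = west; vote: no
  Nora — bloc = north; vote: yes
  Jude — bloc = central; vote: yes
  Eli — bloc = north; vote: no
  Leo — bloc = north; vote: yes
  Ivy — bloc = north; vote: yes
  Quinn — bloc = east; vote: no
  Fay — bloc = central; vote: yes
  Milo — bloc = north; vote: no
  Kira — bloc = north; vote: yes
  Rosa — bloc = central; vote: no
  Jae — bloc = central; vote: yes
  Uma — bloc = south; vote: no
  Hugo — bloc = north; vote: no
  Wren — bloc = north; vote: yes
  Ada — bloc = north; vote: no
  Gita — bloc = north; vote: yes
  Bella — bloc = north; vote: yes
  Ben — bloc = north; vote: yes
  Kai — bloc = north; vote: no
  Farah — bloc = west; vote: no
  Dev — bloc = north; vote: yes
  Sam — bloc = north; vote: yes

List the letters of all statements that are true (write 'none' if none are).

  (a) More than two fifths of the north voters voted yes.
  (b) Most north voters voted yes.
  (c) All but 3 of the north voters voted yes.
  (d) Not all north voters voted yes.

|A| = 20, |A ∩ B| = 12, |A ∖ B| = 8.
(a) |A ∩ B| / |A| > 2/5: holds.
(b) |A ∩ B| > |A ∖ B|: holds.
(c) |A ∖ B| = 3: fails.
(d) A ⊄ B (|A ∖ B| ≥ 1): holds.

(a), (b), (d)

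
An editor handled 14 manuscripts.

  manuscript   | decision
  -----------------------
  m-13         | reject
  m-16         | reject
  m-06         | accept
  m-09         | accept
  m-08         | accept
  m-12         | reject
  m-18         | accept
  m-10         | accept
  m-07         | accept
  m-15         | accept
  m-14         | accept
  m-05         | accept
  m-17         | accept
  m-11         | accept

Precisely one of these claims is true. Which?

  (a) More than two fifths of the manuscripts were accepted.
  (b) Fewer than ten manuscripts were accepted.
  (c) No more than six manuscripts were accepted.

|A| = 14, |A ∩ B| = 11, |A ∖ B| = 3.
(a) requires |A ∩ B| / |A| > 2/5: true.
(b) requires |A ∩ B| < 10: false.
(c) requires |A ∩ B| ≤ 6: false.

(a)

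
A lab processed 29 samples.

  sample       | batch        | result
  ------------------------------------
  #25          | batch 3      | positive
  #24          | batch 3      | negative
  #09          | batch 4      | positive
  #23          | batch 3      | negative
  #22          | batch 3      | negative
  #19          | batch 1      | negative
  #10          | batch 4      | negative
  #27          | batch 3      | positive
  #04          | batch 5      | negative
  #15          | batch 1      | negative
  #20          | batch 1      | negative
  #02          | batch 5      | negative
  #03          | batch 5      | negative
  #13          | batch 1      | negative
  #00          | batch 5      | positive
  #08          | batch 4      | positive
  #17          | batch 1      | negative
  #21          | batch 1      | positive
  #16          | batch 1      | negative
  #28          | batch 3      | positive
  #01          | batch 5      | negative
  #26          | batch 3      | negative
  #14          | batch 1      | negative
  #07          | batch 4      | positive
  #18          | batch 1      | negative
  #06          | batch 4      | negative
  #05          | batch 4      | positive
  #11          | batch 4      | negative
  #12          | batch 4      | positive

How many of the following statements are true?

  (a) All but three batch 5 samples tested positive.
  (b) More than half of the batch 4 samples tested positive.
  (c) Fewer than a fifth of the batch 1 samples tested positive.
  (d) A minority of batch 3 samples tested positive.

3

(a) batch 5: |A| = 5, |A ∩ B| = 1; needs |A ∖ B| = 3 — false.
(b) batch 4: |A| = 8, |A ∩ B| = 5; needs |A ∩ B| > |A ∖ B| — true.
(c) batch 1: |A| = 9, |A ∩ B| = 1; needs |A ∩ B| / |A| < 1/5 — true.
(d) batch 3: |A| = 7, |A ∩ B| = 3; needs |A ∩ B| < |A ∖ B| — true.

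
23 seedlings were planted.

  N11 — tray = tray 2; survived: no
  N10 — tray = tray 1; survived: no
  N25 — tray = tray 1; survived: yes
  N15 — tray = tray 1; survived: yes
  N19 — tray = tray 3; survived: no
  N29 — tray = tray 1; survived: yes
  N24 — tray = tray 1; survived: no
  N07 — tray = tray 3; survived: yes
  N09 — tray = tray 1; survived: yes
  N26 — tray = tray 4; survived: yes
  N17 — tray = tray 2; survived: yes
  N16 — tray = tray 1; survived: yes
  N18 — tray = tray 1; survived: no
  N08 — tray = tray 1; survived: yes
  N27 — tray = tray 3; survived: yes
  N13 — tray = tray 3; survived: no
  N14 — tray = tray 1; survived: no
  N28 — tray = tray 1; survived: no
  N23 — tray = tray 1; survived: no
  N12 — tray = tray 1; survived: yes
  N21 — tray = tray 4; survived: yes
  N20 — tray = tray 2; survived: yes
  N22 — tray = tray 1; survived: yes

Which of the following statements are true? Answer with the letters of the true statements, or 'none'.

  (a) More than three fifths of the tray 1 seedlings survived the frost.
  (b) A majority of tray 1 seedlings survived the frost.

|A| = 14, |A ∩ B| = 8, |A ∖ B| = 6.
(a) |A ∩ B| / |A| > 3/5: fails.
(b) |A ∩ B| > |A ∖ B|: holds.

(b)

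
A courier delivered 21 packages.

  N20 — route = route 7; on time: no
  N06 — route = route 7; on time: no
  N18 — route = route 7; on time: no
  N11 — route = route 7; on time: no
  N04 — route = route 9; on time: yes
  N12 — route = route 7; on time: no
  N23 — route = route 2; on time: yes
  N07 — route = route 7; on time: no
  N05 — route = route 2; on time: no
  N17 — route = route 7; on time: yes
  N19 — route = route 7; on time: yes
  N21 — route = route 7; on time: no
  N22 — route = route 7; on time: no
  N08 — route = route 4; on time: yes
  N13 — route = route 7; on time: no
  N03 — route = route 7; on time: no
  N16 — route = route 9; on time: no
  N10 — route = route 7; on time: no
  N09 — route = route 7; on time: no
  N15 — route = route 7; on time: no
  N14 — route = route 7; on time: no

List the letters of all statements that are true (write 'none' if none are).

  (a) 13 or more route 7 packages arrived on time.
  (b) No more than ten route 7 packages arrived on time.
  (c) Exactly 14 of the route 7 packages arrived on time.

|A| = 16, |A ∩ B| = 2, |A ∖ B| = 14.
(a) |A ∩ B| ≥ 13: fails.
(b) |A ∩ B| ≤ 10: holds.
(c) |A ∩ B| = 14: fails.

(b)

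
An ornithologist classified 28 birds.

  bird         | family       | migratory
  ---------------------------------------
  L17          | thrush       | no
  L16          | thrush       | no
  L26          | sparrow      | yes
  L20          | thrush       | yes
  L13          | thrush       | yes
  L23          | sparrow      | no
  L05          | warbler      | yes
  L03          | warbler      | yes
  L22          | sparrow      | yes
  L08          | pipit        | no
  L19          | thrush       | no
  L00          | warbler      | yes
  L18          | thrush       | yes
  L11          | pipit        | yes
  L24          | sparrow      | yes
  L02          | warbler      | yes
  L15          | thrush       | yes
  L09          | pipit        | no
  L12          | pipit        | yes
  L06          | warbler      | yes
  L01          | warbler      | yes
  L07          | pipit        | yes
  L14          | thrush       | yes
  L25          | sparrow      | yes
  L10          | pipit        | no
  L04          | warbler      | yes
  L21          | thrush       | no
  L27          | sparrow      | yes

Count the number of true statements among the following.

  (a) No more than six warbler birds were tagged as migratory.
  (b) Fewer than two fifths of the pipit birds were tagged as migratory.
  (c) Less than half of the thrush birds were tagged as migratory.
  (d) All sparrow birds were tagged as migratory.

(a) warbler: |A| = 7, |A ∩ B| = 7; needs |A ∩ B| ≤ 6 — false.
(b) pipit: |A| = 6, |A ∩ B| = 3; needs |A ∩ B| / |A| < 2/5 — false.
(c) thrush: |A| = 9, |A ∩ B| = 5; needs |A ∩ B| < |A ∖ B| — false.
(d) sparrow: |A| = 6, |A ∩ B| = 5; needs A ⊆ B, i.e. every element of A is in B (|A ∖ B| = 0) — false.

0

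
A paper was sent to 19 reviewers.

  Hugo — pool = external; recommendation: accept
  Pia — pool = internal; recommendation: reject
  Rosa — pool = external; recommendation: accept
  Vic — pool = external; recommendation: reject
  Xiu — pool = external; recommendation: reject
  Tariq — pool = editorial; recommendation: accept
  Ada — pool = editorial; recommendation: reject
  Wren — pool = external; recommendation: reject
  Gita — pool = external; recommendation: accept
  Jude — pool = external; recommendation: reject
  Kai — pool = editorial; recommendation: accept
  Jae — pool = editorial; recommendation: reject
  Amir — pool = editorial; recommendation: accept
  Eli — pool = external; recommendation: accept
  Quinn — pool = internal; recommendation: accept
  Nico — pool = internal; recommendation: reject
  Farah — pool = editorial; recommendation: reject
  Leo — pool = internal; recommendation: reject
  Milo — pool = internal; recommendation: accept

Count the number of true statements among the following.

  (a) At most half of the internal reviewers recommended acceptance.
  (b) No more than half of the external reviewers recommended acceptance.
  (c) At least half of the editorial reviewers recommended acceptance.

3

(a) internal: |A| = 5, |A ∩ B| = 2; needs |A ∩ B| ≤ |A ∖ B| — true.
(b) external: |A| = 8, |A ∩ B| = 4; needs |A ∩ B| ≤ |A ∖ B| — true.
(c) editorial: |A| = 6, |A ∩ B| = 3; needs |A ∩ B| ≥ |A ∖ B| — true.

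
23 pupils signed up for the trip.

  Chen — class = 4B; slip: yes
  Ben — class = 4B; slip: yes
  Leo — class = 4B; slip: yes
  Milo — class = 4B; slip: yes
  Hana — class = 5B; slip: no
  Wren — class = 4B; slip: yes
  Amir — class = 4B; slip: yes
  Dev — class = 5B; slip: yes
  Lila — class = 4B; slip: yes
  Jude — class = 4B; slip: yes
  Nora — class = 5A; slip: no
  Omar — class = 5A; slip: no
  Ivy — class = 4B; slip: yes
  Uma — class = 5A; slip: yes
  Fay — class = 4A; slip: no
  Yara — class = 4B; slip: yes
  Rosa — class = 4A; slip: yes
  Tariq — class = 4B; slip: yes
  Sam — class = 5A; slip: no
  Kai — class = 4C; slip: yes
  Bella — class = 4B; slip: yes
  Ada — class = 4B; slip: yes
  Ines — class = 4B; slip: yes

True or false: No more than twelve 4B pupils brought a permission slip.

False

'No more than twelve 4B pupils brought a permission slip' holds iff |A ∩ B| ≤ 12.
A (the restrictor) = {Chen, Ben, Leo, Milo, Wren, Amir, Lila, Jude, Ivy, Yara, Tariq, Bella, Ada, Ines}, |A| = 14.
A ∩ B = {Chen, Ben, Leo, Milo, Wren, Amir, Lila, Jude, Ivy, Yara, Tariq, Bella, Ada, Ines}, so |A ∩ B| = 14.
|A ∩ B| = 14, so the statement is false.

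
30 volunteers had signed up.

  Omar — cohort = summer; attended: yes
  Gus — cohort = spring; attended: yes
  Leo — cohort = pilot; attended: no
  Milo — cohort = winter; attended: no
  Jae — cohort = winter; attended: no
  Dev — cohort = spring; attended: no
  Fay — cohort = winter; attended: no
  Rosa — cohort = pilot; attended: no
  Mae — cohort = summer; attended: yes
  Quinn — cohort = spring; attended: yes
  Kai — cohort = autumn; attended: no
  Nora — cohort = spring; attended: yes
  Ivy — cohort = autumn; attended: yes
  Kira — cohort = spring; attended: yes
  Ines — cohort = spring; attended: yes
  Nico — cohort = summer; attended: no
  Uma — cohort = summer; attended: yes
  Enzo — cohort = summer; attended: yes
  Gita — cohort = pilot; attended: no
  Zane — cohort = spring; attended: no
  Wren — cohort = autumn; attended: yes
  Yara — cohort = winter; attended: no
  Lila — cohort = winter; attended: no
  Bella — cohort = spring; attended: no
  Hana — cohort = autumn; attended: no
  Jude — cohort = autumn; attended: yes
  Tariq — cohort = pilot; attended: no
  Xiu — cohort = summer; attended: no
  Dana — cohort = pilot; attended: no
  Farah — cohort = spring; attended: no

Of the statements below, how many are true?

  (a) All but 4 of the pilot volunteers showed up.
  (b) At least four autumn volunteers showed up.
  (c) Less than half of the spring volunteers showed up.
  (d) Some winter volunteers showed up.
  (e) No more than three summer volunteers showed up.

(a) pilot: |A| = 5, |A ∩ B| = 0; needs |A ∖ B| = 4 — false.
(b) autumn: |A| = 5, |A ∩ B| = 3; needs |A ∩ B| ≥ 4 — false.
(c) spring: |A| = 9, |A ∩ B| = 5; needs |A ∩ B| < |A ∖ B| — false.
(d) winter: |A| = 5, |A ∩ B| = 0; needs A ∩ B ≠ ∅ (|A ∩ B| ≥ 1) — false.
(e) summer: |A| = 6, |A ∩ B| = 4; needs |A ∩ B| ≤ 3 — false.

0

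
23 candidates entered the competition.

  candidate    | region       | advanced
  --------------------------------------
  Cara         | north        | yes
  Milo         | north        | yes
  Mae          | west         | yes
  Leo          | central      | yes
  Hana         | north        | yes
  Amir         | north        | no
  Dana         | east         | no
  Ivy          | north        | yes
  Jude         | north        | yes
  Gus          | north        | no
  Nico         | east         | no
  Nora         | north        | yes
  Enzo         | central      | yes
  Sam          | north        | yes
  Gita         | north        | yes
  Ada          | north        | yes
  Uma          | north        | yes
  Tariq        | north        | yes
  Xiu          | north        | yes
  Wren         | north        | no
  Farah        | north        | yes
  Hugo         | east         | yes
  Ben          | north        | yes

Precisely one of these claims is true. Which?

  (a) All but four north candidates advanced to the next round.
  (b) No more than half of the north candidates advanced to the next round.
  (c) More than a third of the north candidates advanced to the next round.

(c)

|A| = 17, |A ∩ B| = 14, |A ∖ B| = 3.
(a) requires |A ∖ B| = 4: false.
(b) requires |A ∩ B| ≤ |A ∖ B|: false.
(c) requires |A ∩ B| / |A| > 1/3: true.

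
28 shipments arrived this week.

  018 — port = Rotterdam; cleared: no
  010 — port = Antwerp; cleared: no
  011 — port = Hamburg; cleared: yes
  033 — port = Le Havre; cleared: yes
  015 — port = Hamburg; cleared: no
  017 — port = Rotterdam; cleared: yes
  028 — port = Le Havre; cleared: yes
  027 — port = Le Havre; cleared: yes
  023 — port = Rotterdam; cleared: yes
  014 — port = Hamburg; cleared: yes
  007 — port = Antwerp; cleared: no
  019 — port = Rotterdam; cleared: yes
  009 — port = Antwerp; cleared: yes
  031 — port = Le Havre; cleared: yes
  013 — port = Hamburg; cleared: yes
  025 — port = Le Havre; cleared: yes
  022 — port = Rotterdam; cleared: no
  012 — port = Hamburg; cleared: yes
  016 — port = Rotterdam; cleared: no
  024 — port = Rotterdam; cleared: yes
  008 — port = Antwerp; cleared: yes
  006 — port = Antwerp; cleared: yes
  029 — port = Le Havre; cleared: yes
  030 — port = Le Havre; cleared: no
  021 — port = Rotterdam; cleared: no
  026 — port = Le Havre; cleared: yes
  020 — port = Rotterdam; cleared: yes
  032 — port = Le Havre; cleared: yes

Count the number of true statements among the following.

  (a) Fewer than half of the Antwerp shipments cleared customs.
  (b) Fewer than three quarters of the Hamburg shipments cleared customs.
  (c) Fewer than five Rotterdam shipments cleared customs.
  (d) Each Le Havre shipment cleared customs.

(a) Antwerp: |A| = 5, |A ∩ B| = 3; needs |A ∩ B| < |A ∖ B| — false.
(b) Hamburg: |A| = 5, |A ∩ B| = 4; needs |A ∩ B| / |A| < 3/4 — false.
(c) Rotterdam: |A| = 9, |A ∩ B| = 5; needs |A ∩ B| < 5 — false.
(d) Le Havre: |A| = 9, |A ∩ B| = 8; needs A ⊆ B, i.e. every element of A is in B (|A ∖ B| = 0) — false.

0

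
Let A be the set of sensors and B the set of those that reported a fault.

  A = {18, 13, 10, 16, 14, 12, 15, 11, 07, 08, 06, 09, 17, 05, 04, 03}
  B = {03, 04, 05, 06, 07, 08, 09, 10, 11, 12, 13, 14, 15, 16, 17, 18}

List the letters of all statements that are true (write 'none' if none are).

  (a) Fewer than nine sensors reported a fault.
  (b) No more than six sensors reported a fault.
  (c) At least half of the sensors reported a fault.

(c)

|A| = 16, |A ∩ B| = 16, |A ∖ B| = 0.
(a) |A ∩ B| < 9: fails.
(b) |A ∩ B| ≤ 6: fails.
(c) |A ∩ B| ≥ |A ∖ B|: holds.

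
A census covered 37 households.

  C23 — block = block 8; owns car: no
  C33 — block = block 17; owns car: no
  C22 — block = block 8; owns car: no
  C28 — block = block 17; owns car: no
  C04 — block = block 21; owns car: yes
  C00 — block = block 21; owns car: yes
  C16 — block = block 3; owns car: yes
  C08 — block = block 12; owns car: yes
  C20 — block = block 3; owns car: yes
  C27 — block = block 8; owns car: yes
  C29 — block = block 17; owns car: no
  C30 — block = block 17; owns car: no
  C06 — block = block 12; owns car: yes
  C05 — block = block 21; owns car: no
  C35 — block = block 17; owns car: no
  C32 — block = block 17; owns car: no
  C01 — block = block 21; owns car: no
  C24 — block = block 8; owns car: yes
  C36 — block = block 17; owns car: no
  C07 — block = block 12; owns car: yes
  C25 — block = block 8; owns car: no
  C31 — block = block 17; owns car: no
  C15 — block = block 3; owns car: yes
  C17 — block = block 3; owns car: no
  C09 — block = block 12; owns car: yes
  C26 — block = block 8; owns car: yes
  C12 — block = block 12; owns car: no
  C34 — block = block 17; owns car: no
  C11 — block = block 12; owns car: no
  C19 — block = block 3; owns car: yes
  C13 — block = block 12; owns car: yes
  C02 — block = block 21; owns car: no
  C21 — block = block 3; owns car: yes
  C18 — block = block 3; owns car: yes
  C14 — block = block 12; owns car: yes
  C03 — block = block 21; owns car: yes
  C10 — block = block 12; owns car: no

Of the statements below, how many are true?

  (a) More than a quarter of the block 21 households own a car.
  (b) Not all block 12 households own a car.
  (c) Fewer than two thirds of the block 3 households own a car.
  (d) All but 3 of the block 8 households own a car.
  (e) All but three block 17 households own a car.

(a) block 21: |A| = 6, |A ∩ B| = 3; needs |A ∩ B| / |A| > 1/4 — true.
(b) block 12: |A| = 9, |A ∩ B| = 6; needs A ⊄ B (|A ∖ B| ≥ 1) — true.
(c) block 3: |A| = 7, |A ∩ B| = 6; needs |A ∩ B| / |A| < 2/3 — false.
(d) block 8: |A| = 6, |A ∩ B| = 3; needs |A ∖ B| = 3 — true.
(e) block 17: |A| = 9, |A ∩ B| = 0; needs |A ∖ B| = 3 — false.

3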